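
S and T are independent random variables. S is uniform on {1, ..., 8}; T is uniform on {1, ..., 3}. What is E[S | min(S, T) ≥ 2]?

5

P(min(S, T) ≥ 2) = 7/12.
Summing S·P(x,y) over outcomes with min(S, T) ≥ 2 gives 35/12.
E[S | min(S, T) ≥ 2] = (35/12) / (7/12) = 5.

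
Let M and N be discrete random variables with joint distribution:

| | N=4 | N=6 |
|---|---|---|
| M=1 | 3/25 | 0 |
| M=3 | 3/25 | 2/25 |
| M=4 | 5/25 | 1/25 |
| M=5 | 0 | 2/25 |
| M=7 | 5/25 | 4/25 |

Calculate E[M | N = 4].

67/16

P(N = 4) = 16/25.
Σ M·P over the event = 1·(3/25) + 3·(3/25) + 4·(5/25) + 7·(5/25) = 67/25.
E[M | N = 4] = (67/25) / (16/25) = 67/16.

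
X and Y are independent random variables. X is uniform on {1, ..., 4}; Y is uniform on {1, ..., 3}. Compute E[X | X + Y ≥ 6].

11/3

Outcomes with X + Y ≥ 6: (3,3), (4,2), (4,3), each with probability 1/12.
E[X | X + Y ≥ 6] = (3 + 4 + 4) / 3 = 11/3.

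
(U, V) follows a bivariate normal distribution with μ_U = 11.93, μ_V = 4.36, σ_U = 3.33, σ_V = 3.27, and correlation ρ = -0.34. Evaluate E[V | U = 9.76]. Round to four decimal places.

5.0845

The regression of V on U has slope ρ·σ_V/σ_U and passes through (μ_U, μ_V).
E[V | U=9.76] = 4.36 + (-0.34)·(3.27/3.33)·(9.76 − (11.93)) = 4.36 + (-0.33387)·(-2.17) = 5.0845.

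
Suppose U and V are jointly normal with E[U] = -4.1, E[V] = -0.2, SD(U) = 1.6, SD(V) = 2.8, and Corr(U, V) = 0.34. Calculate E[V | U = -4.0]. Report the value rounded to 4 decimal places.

For a bivariate normal, E[V | U=x] = μ_V + ρ·(σ_V/σ_U)·(x − μ_U).
E[V | U=-4.0] = -0.2 + (0.34)·(2.8/1.6)·(-4.0 − (-4.1)) = -0.2 + (0.595)·(0.1) = -0.1405.

-0.1405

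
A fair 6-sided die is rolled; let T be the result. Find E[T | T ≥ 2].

Given T ≥ 2, T is equally likely to be any of {2, 3, 4, 5, 6}.
E[T | T ≥ 2] = (2 + 3 + 4 + 5 + 6) / 5 = 4.

4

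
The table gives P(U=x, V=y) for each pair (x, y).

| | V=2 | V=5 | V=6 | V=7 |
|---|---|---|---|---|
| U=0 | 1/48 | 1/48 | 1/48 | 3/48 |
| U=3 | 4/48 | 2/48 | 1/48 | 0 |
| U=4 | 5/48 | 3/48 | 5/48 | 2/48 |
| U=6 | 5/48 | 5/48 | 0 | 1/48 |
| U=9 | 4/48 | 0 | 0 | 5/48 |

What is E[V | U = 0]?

17/3

P(U = 0) = 1/8.
Σ V·P over the event = 2·(1/48) + 5·(1/48) + 6·(1/48) + 7·(3/48) = 17/24.
E[V | U = 0] = (17/24) / (1/8) = 17/3.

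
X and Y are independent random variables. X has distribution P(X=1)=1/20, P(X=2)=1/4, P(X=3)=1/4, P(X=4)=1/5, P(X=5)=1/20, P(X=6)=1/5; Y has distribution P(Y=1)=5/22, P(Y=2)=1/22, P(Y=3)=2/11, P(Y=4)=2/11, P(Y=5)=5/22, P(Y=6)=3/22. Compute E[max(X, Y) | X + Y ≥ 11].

6

P(X + Y ≥ 11) = 7/88.
Summing max(X,Y)·P(x,y) over outcomes with X + Y ≥ 11 gives 21/44.
E[max(X, Y) | X + Y ≥ 11] = (21/44) / (7/88) = 6.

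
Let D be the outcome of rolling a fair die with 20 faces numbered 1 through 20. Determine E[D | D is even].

Given D is even, D is equally likely to be any of {2, 4, 6, 8, 10, 12, 14, 16, 18, 20}.
E[D | D is even] = (2 + 4 + 6 + 8 + 10 + 12 + 14 + 16 + 18 + 20) / 10 = 11.

11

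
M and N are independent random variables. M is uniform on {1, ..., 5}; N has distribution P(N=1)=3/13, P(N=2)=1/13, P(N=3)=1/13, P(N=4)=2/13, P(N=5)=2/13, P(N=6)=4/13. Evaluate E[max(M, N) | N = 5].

5

P(N = 5) = 2/13.
Summing max(M,N)·P(x,y) over outcomes with N = 5 gives 10/13.
E[max(M, N) | N = 5] = (10/13) / (2/13) = 5.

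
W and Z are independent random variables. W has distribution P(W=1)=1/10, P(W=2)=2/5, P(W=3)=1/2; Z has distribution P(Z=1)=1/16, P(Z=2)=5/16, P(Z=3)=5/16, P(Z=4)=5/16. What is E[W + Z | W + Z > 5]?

P(W + Z > 5) = 7/16.
Summing (W+Z)·P(x,y) over outcomes with W + Z > 5 gives 89/32.
E[W + Z | W + Z > 5] = (89/32) / (7/16) = 89/14.

89/14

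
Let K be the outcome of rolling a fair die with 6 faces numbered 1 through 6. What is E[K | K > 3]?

Given K > 3, K is equally likely to be any of {4, 5, 6}.
E[K | K > 3] = (4 + 5 + 6) / 3 = 5.

5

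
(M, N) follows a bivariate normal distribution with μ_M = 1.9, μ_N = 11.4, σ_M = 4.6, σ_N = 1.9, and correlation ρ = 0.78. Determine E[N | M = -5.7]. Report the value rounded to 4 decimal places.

The regression of N on M has slope ρ·σ_N/σ_M and passes through (μ_M, μ_N).
E[N | M=-5.7] = 11.4 + (0.78)·(1.9/4.6)·(-5.7 − (1.9)) = 11.4 + (0.32217)·(-7.6) = 8.9515.

8.9515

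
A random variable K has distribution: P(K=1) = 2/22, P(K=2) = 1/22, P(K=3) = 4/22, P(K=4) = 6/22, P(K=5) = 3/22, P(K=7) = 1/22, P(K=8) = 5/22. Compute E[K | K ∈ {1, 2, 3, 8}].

P(K ∈ {1, 2, 3, 8}) = 6/11.
Σ over the event: 1·1/11 + 2·1/22 + 3·2/11 + 8·5/22 = 28/11.
E[K | K ∈ {1, 2, 3, 8}] = (28/11) / (6/11) = 14/3.

14/3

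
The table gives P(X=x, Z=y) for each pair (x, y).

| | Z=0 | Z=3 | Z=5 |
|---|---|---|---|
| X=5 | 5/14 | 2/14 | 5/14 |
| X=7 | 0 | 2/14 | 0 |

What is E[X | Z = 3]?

P(Z = 3) = 2/7.
Summing X·P(X=x,Z=y) over the conditioning event gives 12/7.
E[X | Z = 3] = (12/7) / (2/7) = 6.

6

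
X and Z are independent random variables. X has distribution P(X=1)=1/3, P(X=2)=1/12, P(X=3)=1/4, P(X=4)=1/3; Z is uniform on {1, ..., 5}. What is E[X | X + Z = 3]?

P(X + Z = 3) = 1/12.
Summing X·P(x,y) over outcomes with X + Z = 3 gives 1/10.
E[X | X + Z = 3] = (1/10) / (1/12) = 6/5.

6/5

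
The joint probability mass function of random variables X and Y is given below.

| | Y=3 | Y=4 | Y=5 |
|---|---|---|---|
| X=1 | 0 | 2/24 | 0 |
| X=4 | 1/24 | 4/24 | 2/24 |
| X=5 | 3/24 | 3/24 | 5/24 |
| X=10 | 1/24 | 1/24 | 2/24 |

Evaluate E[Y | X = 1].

P(X = 1) = 1/12.
Summing Y·P(X=x,Y=y) over the conditioning event gives 1/3.
E[Y | X = 1] = (1/3) / (1/12) = 4.

4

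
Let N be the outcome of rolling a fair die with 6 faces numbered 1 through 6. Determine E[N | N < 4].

2

Given N < 4, N is equally likely to be any of {1, 2, 3}.
E[N | N < 4] = (1 + 2 + 3) / 3 = 2.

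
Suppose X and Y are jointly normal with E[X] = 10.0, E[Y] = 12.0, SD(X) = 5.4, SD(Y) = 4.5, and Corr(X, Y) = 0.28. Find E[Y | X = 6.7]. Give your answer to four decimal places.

11.2300

For a bivariate normal, E[Y | X=x] = μ_Y + ρ·(σ_Y/σ_X)·(x − μ_X).
E[Y | X=6.7] = 12.0 + (0.28)·(4.5/5.4)·(6.7 − (10.0)) = 12.0 + (0.23333)·(-3.3) = 11.2300.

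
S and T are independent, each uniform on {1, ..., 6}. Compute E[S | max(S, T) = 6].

51/11

P(max(S, T) = 6) = 11/36.
Summing S·P(x,y) over outcomes with max(S, T) = 6 gives 17/12.
E[S | max(S, T) = 6] = (17/12) / (11/36) = 51/11.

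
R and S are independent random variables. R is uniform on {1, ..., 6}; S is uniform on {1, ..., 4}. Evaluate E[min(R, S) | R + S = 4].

4/3

P(R + S = 4) = 1/8.
Summing min(R,S)·P(x,y) over outcomes with R + S = 4 gives 1/6.
E[min(R, S) | R + S = 4] = (1/6) / (1/8) = 4/3.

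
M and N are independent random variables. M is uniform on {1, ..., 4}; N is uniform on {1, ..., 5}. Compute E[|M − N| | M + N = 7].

5/3

Outcomes with M + N = 7: (2,5), (3,4), (4,3), each with probability 1/20.
E[|M − N| | M + N = 7] = (3 + 1 + 1) / 3 = 5/3.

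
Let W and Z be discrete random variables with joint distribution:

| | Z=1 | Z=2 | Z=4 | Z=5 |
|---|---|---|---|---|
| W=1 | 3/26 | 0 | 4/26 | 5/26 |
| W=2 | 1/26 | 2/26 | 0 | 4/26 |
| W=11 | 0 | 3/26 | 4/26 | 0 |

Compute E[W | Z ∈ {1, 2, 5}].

P(Z ∈ {1, 2, 5}) = 9/13.
Summing W·P(W=x,Z=y) over the conditioning event gives 55/26.
E[W | Z ∈ {1, 2, 5}] = (55/26) / (9/13) = 55/18.

55/18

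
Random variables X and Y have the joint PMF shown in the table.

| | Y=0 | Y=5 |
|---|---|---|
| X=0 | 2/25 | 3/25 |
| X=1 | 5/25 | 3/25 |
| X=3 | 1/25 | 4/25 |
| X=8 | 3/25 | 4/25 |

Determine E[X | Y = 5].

P(Y = 5) = 14/25.
Σ X·P over the event = 0·(3/25) + 1·(3/25) + 3·(4/25) + 8·(4/25) = 47/25.
E[X | Y = 5] = (47/25) / (14/25) = 47/14.

47/14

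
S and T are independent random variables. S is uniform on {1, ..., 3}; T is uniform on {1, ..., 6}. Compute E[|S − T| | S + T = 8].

3

Outcomes with S + T = 8: (2,6), (3,5), each with probability 1/18.
E[|S − T| | S + T = 8] = (4 + 2) / 2 = 3.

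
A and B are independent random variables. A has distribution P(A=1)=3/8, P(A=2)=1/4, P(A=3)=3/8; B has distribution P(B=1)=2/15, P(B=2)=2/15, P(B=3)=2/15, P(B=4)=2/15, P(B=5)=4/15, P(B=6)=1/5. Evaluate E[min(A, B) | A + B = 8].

8/3

P(A + B = 8) = 3/20.
Summing min(A,B)·P(x,y) over outcomes with A + B = 8 gives 2/5.
E[min(A, B) | A + B = 8] = (2/5) / (3/20) = 8/3.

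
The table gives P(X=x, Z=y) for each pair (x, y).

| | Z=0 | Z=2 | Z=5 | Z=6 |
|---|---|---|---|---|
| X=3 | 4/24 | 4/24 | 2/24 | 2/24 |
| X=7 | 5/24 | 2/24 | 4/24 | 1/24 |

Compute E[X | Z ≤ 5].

P(Z ≤ 5) = 7/8.
Σ X·P over the event = 3·(4/24) + 3·(4/24) + 3·(2/24) + 7·(5/24) + 7·(2/24) + 7·(4/24) = 107/24.
E[X | Z ≤ 5] = (107/24) / (7/8) = 107/21.

107/21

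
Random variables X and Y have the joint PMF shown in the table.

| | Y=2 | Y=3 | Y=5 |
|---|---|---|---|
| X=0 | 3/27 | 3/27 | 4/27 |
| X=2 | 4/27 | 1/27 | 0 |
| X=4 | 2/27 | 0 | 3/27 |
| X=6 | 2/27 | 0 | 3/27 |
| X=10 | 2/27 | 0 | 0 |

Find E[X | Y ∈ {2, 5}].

78/23

P(Y ∈ {2, 5}) = 23/27.
Σ X·P over the event = 0·(3/27) + 0·(4/27) + 2·(4/27) + 4·(2/27) + 4·(3/27) + 6·(2/27) + 6·(3/27) + 10·(2/27) = 26/9.
E[X | Y ∈ {2, 5}] = (26/9) / (23/27) = 78/23.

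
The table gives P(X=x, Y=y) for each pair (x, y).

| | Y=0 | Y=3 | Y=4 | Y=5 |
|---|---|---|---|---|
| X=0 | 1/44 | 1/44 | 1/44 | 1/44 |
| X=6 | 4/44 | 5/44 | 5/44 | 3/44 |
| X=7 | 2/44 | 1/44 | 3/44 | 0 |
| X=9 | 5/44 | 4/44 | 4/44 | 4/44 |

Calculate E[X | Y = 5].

27/4

P(Y = 5) = 2/11.
Σ X·P over the event = 0·(1/44) + 6·(3/44) + 9·(4/44) = 27/22.
E[X | Y = 5] = (27/22) / (2/11) = 27/4.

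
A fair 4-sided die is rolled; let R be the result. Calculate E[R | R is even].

Given R is even, R is equally likely to be any of {2, 4}.
E[R | R is even] = (2 + 4) / 2 = 3.

3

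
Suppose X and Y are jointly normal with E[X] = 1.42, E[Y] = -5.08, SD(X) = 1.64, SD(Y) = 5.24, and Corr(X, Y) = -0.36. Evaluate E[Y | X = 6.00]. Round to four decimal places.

E[Y | X=x] = μ_Y + ρ(σ_Y/σ_X)(x − μ_X) for jointly normal variables.
E[Y | X=6.00] = -5.08 + (-0.36)·(5.24/1.64)·(6.00 − (1.42)) = -5.08 + (-1.15024)·(4.58) = -10.3481.

-10.3481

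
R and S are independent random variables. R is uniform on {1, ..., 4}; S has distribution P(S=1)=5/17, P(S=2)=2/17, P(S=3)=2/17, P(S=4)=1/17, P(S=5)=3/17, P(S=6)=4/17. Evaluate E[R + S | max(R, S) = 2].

P(max(R, S) = 2) = 9/68.
Summing (R+S)·P(x,y) over outcomes with max(R, S) = 2 gives 29/68.
E[R + S | max(R, S) = 2] = (29/68) / (9/68) = 29/9.

29/9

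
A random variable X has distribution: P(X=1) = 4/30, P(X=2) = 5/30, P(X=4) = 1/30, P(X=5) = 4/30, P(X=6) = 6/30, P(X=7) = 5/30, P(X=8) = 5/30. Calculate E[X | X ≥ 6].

111/16

P(X ≥ 6) = 8/15.
Σ over the event: 6·1/5 + 7·1/6 + 8·1/6 = 37/10.
E[X | X ≥ 6] = (37/10) / (8/15) = 111/16.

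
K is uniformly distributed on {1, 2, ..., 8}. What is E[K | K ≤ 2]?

3/2

Given K ≤ 2, K is equally likely to be any of {1, 2}.
E[K | K ≤ 2] = (1 + 2) / 2 = 3/2.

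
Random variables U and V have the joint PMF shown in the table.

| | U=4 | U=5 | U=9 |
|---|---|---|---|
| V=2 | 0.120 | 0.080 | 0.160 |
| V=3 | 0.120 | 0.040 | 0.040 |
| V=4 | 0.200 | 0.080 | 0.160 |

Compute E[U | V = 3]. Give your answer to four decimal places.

P(V = 3) = 0.200.
Σ U·P over the event = 4·(0.120) + 5·(0.040) + 9·(0.040) = 1.040.
E[U | V = 3] = (1.040) / (0.200) = 5.2000.

5.2000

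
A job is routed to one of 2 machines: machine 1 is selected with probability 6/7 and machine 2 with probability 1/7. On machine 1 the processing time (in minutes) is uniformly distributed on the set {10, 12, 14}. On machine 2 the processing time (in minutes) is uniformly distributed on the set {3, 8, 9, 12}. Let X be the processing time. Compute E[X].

80/7

E[X | machine 1] = (10+12+14)/3 = 12.
E[X | machine 2] = (3+8+9+12)/4 = 8.
E[X] = (6/7)·(12) + (1/7)·(8) = 80/7.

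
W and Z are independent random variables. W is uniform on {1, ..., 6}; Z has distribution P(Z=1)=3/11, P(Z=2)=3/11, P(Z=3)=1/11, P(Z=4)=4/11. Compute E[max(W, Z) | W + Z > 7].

89/17

P(W + Z > 7) = 17/66.
Summing max(W,Z)·P(x,y) over outcomes with W + Z > 7 gives 89/66.
E[max(W, Z) | W + Z > 7] = (89/66) / (17/66) = 89/17.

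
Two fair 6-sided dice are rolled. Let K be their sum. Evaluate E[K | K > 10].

P(K > 10) = 1/12.
Σ over the event: 11·1/18 + 12·1/36 = 17/18.
E[K | K > 10] = (17/18) / (1/12) = 34/3.

34/3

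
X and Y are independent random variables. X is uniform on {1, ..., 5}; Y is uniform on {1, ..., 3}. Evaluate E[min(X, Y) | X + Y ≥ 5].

19/9

Outcomes with X + Y ≥ 5: (2,3), (3,2), (3,3), (4,1), (4,2), (4,3), (5,1), (5,2), (5,3), each with probability 1/15.
E[min(X, Y) | X + Y ≥ 5] = (2 + 2 + 3 + 1 + 2 + 3 + 1 + 2 + 3) / 9 = 19/9.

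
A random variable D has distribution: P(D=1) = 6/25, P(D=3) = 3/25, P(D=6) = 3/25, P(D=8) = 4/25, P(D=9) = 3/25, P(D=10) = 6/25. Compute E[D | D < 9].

65/16

P(D < 9) = 16/25.
Σ over the event: 1·6/25 + 3·3/25 + 6·3/25 + 8·4/25 = 13/5.
E[D | D < 9] = (13/5) / (16/25) = 65/16.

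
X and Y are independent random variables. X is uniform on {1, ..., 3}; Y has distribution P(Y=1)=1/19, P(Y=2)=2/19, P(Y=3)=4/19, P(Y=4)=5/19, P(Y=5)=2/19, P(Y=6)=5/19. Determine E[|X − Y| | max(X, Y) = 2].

P(max(X, Y) = 2) = 5/57.
Summing |X−Y|·P(x,y) over outcomes with max(X, Y) = 2 gives 1/19.
E[|X − Y| | max(X, Y) = 2] = (1/19) / (5/57) = 3/5.

3/5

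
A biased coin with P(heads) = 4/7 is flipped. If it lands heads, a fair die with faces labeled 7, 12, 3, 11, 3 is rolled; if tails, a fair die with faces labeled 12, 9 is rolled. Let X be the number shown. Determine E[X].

603/70

E[X | heads] = (7+12+3+11+3)/5 = 36/5.
E[X | tails] = (12+9)/2 = 21/2.
E[X] = (4/7)·(36/5) + (3/7)·(21/2) = 603/70.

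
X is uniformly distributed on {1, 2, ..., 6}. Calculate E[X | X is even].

4

Given X is even, X is equally likely to be any of {2, 4, 6}.
E[X | X is even] = (2 + 4 + 6) / 3 = 4.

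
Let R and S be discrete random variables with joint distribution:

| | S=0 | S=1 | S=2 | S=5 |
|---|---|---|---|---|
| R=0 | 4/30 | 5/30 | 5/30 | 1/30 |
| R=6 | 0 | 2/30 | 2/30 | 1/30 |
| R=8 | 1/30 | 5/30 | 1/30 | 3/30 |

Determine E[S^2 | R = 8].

P(R = 8) = 1/3.
Summing S^2·P(R=x,S=y) over the conditioning event gives 14/5.
E[S^2 | R = 8] = (14/5) / (1/3) = 42/5.

42/5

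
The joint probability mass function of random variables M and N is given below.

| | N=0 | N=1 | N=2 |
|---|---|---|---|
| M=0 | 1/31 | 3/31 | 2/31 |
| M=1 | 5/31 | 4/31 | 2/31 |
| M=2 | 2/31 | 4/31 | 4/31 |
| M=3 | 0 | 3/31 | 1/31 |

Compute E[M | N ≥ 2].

P(N ≥ 2) = 9/31.
Σ M·P over the event = 0·(2/31) + 1·(2/31) + 2·(4/31) + 3·(1/31) = 13/31.
E[M | N ≥ 2] = (13/31) / (9/31) = 13/9.

13/9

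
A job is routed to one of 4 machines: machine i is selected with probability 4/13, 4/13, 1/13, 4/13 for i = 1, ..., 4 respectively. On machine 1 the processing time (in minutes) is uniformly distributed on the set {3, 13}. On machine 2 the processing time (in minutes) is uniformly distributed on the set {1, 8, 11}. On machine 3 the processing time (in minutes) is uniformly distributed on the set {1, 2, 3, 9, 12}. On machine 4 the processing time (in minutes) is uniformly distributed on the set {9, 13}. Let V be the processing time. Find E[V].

1621/195

E[V | machine 1] = (3+13)/2 = 8.
E[V | machine 2] = (1+8+11)/3 = 20/3.
E[V | machine 3] = (1+2+3+9+12)/5 = 27/5.
E[V | machine 4] = (9+13)/2 = 11.
By the law of total expectation,
E[V] = (4/13)·(8) + (4/13)·(20/3) + (1/13)·(27/5) + (4/13)·(11) = 1621/195.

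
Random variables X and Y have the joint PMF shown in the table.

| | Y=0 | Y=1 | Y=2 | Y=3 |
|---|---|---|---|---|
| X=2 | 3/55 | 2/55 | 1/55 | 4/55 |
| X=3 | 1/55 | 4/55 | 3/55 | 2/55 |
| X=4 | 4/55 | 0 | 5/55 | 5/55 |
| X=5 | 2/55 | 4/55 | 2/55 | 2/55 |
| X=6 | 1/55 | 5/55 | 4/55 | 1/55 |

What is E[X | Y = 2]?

13/3

P(Y = 2) = 3/11.
Σ X·P over the event = 2·(1/55) + 3·(3/55) + 4·(5/55) + 5·(2/55) + 6·(4/55) = 13/11.
E[X | Y = 2] = (13/11) / (3/11) = 13/3.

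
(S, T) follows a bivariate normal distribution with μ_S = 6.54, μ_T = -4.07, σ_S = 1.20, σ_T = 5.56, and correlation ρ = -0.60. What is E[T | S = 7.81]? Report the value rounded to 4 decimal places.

The regression of T on S has slope ρ·σ_T/σ_S and passes through (μ_S, μ_T).
E[T | S=7.81] = -4.07 + (-0.60)·(5.56/1.20)·(7.81 − (6.54)) = -4.07 + (-2.78)·(1.27) = -7.6006.

-7.6006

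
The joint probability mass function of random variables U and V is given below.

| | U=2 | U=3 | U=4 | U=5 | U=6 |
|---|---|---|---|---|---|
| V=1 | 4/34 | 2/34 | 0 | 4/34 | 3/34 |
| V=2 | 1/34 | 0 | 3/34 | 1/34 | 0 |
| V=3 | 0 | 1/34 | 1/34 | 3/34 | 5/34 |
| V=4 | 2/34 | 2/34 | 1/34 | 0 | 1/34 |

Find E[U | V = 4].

10/3

P(V = 4) = 3/17.
Σ U·P over the event = 2·(2/34) + 3·(2/34) + 4·(1/34) + 6·(1/34) = 10/17.
E[U | V = 4] = (10/17) / (3/17) = 10/3.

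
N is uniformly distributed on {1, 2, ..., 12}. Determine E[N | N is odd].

6

Given N is odd, N is equally likely to be any of {1, 3, 5, 7, 9, 11}.
E[N | N is odd] = (1 + 3 + 5 + 7 + 9 + 11) / 6 = 6.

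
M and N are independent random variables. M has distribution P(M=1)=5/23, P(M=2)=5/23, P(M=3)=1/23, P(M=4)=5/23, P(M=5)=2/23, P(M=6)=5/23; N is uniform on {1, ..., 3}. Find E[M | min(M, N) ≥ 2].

P(min(M, N) ≥ 2) = 12/23.
Summing M·P(x,y) over outcomes with min(M, N) ≥ 2 gives 146/69.
E[M | min(M, N) ≥ 2] = (146/69) / (12/23) = 73/18.

73/18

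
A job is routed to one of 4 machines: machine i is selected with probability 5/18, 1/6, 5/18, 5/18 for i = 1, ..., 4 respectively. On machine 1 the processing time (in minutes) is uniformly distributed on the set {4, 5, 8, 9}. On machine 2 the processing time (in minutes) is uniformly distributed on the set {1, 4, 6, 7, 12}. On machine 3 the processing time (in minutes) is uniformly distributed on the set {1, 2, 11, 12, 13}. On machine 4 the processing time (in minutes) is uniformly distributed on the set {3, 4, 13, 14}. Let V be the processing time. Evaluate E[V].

22/3

E[V | machine 1] = (4+5+8+9)/4 = 13/2.
E[V | machine 2] = (1+4+6+7+12)/5 = 6.
E[V | machine 3] = (1+2+11+12+13)/5 = 39/5.
E[V | machine 4] = (3+4+13+14)/4 = 17/2.
E[V] = (5/18)·(13/2) + (1/6)·(6) + (5/18)·(39/5) + (5/18)·(17/2) = 22/3.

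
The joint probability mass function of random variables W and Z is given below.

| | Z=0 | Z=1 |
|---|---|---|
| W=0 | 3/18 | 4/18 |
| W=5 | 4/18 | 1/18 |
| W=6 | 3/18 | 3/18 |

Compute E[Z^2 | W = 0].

P(W = 0) = 7/18.
Summing Z^2·P(W=x,Z=y) over the conditioning event gives 2/9.
E[Z^2 | W = 0] = (2/9) / (7/18) = 4/7.

4/7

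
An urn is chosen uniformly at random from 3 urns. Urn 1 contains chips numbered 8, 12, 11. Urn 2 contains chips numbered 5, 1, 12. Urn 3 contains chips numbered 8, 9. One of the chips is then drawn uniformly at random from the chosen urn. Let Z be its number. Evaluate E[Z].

149/18

E[Z | urn 1] = (8+12+11)/3 = 31/3.
E[Z | urn 2] = (5+1+12)/3 = 6.
E[Z | urn 3] = (8+9)/2 = 17/2.
By the law of total expectation,
E[Z] = (1/3)·(31/3) + (1/3)·(6) + (1/3)·(17/2) = 149/18.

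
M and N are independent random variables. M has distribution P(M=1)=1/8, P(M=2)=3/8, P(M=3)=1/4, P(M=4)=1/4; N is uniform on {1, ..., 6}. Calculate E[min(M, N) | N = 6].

P(N = 6) = 1/6.
Summing min(M,N)·P(x,y) over outcomes with N = 6 gives 7/16.
E[min(M, N) | N = 6] = (7/16) / (1/6) = 21/8.

21/8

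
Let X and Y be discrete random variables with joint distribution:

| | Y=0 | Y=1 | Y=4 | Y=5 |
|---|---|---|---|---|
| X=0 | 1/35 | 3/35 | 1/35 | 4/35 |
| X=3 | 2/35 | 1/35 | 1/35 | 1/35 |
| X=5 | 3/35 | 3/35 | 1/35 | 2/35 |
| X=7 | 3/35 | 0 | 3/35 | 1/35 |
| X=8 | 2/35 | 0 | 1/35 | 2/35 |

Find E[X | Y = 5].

18/5

P(Y = 5) = 2/7.
Σ X·P over the event = 0·(4/35) + 3·(1/35) + 5·(2/35) + 7·(1/35) + 8·(2/35) = 36/35.
E[X | Y = 5] = (36/35) / (2/7) = 18/5.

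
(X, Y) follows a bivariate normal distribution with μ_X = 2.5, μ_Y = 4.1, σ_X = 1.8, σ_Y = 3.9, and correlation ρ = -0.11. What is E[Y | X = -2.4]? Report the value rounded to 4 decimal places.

5.2678

For a bivariate normal, E[Y | X=x] = μ_Y + ρ·(σ_Y/σ_X)·(x − μ_X).
E[Y | X=-2.4] = 4.1 + (-0.11)·(3.9/1.8)·(-2.4 − (2.5)) = 4.1 + (-0.23833)·(-4.9) = 5.2678.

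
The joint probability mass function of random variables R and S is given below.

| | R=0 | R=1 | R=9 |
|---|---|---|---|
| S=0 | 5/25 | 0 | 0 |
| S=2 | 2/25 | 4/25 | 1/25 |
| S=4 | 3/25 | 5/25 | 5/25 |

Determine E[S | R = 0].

8/5

P(R = 0) = 2/5.
Summing S·P(R=x,S=y) over the conditioning event gives 16/25.
E[S | R = 0] = (16/25) / (2/5) = 8/5.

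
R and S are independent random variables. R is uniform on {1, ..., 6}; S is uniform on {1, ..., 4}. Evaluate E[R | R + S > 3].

80/21

P(R + S > 3) = 7/8.
Summing R·P(x,y) over outcomes with R + S > 3 gives 10/3.
E[R | R + S > 3] = (10/3) / (7/8) = 80/21.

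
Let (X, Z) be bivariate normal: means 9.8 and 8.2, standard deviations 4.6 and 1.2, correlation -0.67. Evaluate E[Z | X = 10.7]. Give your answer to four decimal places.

For a bivariate normal, E[Z | X=x] = μ_Z + ρ·(σ_Z/σ_X)·(x − μ_X).
E[Z | X=10.7] = 8.2 + (-0.67)·(1.2/4.6)·(10.7 − (9.8)) = 8.2 + (-0.17478)·(0.9) = 8.0427.

8.0427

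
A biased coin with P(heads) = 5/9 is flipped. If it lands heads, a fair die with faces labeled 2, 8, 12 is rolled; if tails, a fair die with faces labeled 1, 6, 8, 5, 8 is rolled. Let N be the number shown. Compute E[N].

E[N | heads] = (2+8+12)/3 = 22/3.
E[N | tails] = (1+6+8+5+8)/5 = 28/5.
By the law of total expectation,
E[N] = (5/9)·(22/3) + (4/9)·(28/5) = 886/135.

886/135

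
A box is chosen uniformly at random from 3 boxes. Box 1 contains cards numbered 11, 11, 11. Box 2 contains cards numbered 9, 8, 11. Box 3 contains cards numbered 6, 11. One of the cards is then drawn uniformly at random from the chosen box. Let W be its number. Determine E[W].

E[W | box 1] = (11+11+11)/3 = 11.
E[W | box 2] = (9+8+11)/3 = 28/3.
E[W | box 3] = (6+11)/2 = 17/2.
E[W] = (1/3)·(11) + (1/3)·(28/3) + (1/3)·(17/2) = 173/18.

173/18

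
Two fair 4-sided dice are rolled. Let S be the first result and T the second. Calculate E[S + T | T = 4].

13/2

Outcomes with T = 4: (1,4), (2,4), (3,4), (4,4), each with probability 1/16.
E[S + T | T = 4] = (5 + 6 + 7 + 8) / 4 = 13/2.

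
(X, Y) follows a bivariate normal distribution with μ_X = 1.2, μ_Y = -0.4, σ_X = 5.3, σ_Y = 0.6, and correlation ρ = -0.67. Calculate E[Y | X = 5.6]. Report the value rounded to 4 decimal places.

E[Y | X=x] = μ_Y + ρ(σ_Y/σ_X)(x − μ_X) for jointly normal variables.
E[Y | X=5.6] = -0.4 + (-0.67)·(0.6/5.3)·(5.6 − (1.2)) = -0.4 + (-0.075849)·(4.4) = -0.7337.

-0.7337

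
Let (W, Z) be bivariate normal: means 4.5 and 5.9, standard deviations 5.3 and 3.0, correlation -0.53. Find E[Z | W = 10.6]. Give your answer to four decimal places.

4.0700

For a bivariate normal, E[Z | W=x] = μ_Z + ρ·(σ_Z/σ_W)·(x − μ_W).
E[Z | W=10.6] = 5.9 + (-0.53)·(3.0/5.3)·(10.6 − (4.5)) = 5.9 + (-0.3)·(6.1) = 4.0700.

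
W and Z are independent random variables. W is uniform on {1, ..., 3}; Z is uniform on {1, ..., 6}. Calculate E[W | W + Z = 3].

3/2

P(W + Z = 3) = 1/9.
Summing W·P(x,y) over outcomes with W + Z = 3 gives 1/6.
E[W | W + Z = 3] = (1/6) / (1/9) = 3/2.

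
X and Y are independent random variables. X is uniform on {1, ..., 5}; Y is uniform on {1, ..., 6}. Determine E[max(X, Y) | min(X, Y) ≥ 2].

9/2

P(min(X, Y) ≥ 2) = 2/3.
Summing max(X,Y)·P(x,y) over outcomes with min(X, Y) ≥ 2 gives 3.
E[max(X, Y) | min(X, Y) ≥ 2] = (3) / (2/3) = 9/2.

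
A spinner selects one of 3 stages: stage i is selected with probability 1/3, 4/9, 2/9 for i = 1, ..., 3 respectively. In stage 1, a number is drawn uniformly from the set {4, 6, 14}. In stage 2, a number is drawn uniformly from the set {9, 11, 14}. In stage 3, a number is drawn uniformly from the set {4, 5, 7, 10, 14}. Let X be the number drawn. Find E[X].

256/27

E[X | stage 1] = (4+6+14)/3 = 8.
E[X | stage 2] = (9+11+14)/3 = 34/3.
E[X | stage 3] = (4+5+7+10+14)/5 = 8.
By the law of total expectation,
E[X] = (1/3)·(8) + (4/9)·(34/3) + (2/9)·(8) = 256/27.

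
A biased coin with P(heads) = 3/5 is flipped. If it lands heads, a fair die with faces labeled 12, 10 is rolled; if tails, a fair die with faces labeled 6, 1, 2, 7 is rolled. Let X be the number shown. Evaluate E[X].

E[X | heads] = (12+10)/2 = 11.
E[X | tails] = (6+1+2+7)/4 = 4.
E[X] = (3/5)·(11) + (2/5)·(4) = 41/5.

41/5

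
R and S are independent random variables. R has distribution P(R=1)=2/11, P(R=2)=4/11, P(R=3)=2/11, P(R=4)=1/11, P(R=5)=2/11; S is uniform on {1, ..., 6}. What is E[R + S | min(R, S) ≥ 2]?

64/9

P(min(R, S) ≥ 2) = 15/22.
Summing (R+S)·P(x,y) over outcomes with min(R, S) ≥ 2 gives 160/33.
E[R + S | min(R, S) ≥ 2] = (160/33) / (15/22) = 64/9.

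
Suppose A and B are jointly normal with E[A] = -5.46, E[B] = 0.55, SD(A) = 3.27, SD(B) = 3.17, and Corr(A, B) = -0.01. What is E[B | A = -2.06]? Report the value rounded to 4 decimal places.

0.5170

For a bivariate normal, E[B | A=x] = μ_B + ρ·(σ_B/σ_A)·(x − μ_A).
E[B | A=-2.06] = 0.55 + (-0.01)·(3.17/3.27)·(-2.06 − (-5.46)) = 0.55 + (-0.0096942)·(3.4) = 0.5170.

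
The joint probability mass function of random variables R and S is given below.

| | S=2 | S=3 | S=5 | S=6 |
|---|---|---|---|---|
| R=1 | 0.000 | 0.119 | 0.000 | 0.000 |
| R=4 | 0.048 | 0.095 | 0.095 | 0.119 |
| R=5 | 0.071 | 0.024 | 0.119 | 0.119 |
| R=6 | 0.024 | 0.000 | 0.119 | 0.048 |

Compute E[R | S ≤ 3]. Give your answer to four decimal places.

3.4383

P(S ≤ 3) = 0.381.
Σ R·P over the event = 1·(0.119) + 4·(0.048) + 4·(0.095) + 5·(0.071) + 5·(0.024) + 6·(0.024) = 1.310.
E[R | S ≤ 3] = (1.310) / (0.381) = 3.4383.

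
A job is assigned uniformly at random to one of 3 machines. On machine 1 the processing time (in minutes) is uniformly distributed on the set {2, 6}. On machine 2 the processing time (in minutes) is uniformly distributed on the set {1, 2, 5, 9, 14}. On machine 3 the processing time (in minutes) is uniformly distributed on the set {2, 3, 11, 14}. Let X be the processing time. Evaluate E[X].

59/10

E[X | machine 1] = (2+6)/2 = 4.
E[X | machine 2] = (1+2+5+9+14)/5 = 31/5.
E[X | machine 3] = (2+3+11+14)/4 = 15/2.
E[X] = (1/3)·(4) + (1/3)·(31/5) + (1/3)·(15/2) = 59/10.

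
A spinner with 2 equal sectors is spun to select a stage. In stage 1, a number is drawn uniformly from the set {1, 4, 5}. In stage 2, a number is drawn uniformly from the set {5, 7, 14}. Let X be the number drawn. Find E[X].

E[X | stage 1] = (1+4+5)/3 = 10/3.
E[X | stage 2] = (5+7+14)/3 = 26/3.
By the law of total expectation,
E[X] = (1/2)·(10/3) + (1/2)·(26/3) = 6.

6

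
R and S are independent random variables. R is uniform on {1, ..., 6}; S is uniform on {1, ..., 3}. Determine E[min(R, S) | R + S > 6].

7/3

Outcomes with R + S > 6: (4,3), (5,2), (5,3), (6,1), (6,2), (6,3), each with probability 1/18.
E[min(R, S) | R + S > 6] = (3 + 2 + 3 + 1 + 2 + 3) / 6 = 7/3.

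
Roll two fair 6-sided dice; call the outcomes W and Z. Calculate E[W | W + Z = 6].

Outcomes with W + Z = 6: (1,5), (2,4), (3,3), (4,2), (5,1), each with probability 1/36.
E[W | W + Z = 6] = (1 + 2 + 3 + 4 + 5) / 5 = 3.

3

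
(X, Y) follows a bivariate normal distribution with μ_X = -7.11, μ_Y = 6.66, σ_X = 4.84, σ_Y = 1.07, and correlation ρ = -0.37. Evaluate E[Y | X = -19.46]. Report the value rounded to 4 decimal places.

7.6702

The regression of Y on X has slope ρ·σ_Y/σ_X and passes through (μ_X, μ_Y).
E[Y | X=-19.46] = 6.66 + (-0.37)·(1.07/4.84)·(-19.46 − (-7.11)) = 6.66 + (-0.081798)·(-12.35) = 7.6702.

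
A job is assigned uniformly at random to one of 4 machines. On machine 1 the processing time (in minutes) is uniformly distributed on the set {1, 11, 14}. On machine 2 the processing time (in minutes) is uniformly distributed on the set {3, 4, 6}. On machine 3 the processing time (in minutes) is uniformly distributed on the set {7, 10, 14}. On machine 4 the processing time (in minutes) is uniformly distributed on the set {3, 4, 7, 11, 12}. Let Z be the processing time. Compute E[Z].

461/60

E[Z | machine 1] = (1+11+14)/3 = 26/3.
E[Z | machine 2] = (3+4+6)/3 = 13/3.
E[Z | machine 3] = (7+10+14)/3 = 31/3.
E[Z | machine 4] = (3+4+7+11+12)/5 = 37/5.
E[Z] = (1/4)·(26/3) + (1/4)·(13/3) + (1/4)·(31/3) + (1/4)·(37/5) = 461/60.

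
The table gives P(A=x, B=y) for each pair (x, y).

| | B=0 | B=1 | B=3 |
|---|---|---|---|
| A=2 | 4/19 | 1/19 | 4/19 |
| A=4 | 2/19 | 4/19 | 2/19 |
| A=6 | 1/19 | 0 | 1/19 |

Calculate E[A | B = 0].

22/7

P(B = 0) = 7/19.
Σ A·P over the event = 2·(4/19) + 4·(2/19) + 6·(1/19) = 22/19.
E[A | B = 0] = (22/19) / (7/19) = 22/7.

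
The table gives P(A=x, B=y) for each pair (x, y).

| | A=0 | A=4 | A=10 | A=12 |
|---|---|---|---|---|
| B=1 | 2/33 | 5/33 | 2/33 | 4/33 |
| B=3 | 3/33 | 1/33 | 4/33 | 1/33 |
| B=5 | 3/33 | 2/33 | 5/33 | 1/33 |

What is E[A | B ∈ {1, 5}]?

79/12

P(B ∈ {1, 5}) = 8/11.
Σ A·P over the event = 0·(2/33) + 0·(3/33) + 4·(5/33) + 4·(2/33) + 10·(2/33) + 10·(5/33) + 12·(4/33) + 12·(1/33) = 158/33.
E[A | B ∈ {1, 5}] = (158/33) / (8/11) = 79/12.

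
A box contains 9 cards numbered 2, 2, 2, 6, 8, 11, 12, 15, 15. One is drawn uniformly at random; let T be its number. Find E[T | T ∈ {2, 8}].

7/2

P(T ∈ {2, 8}) = 4/9.
Σ over the event: 2·1/3 + 8·1/9 = 14/9.
E[T | T ∈ {2, 8}] = (14/9) / (4/9) = 7/2.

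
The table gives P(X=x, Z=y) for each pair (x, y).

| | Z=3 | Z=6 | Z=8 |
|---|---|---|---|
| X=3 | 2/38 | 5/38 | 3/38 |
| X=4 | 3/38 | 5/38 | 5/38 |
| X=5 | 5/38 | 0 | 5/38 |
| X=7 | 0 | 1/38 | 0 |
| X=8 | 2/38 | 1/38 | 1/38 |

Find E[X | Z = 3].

P(Z = 3) = 6/19.
Σ X·P over the event = 3·(2/38) + 4·(3/38) + 5·(5/38) + 8·(2/38) = 59/38.
E[X | Z = 3] = (59/38) / (6/19) = 59/12.

59/12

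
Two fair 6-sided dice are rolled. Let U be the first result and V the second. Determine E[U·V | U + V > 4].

P(U + V > 4) = 5/6.
Summing UV·P(x,y) over outcomes with U + V > 4 gives 71/6.
E[U·V | U + V > 4] = (71/6) / (5/6) = 71/5.

71/5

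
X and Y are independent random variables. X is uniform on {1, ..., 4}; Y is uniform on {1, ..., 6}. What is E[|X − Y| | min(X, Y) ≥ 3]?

5/4

Outcomes with min(X, Y) ≥ 3: (3,3), (3,4), (3,5), (3,6), (4,3), (4,4), (4,5), (4,6), each with probability 1/24.
E[|X − Y| | min(X, Y) ≥ 3] = (0 + 1 + 2 + 3 + 1 + 0 + 1 + 2) / 8 = 5/4.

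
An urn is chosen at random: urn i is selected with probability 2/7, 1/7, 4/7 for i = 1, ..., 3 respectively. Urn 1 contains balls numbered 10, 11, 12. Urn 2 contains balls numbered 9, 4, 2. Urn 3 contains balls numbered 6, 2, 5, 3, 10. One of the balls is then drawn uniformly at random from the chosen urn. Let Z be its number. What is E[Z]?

239/35

E[Z | urn 1] = (10+11+12)/3 = 11.
E[Z | urn 2] = (9+4+2)/3 = 5.
E[Z | urn 3] = (6+2+5+3+10)/5 = 26/5.
By the law of total expectation,
E[Z] = (2/7)·(11) + (1/7)·(5) + (4/7)·(26/5) = 239/35.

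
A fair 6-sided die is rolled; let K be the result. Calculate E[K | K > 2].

Given K > 2, K is equally likely to be any of {3, 4, 5, 6}.
E[K | K > 2] = (3 + 4 + 5 + 6) / 4 = 9/2.

9/2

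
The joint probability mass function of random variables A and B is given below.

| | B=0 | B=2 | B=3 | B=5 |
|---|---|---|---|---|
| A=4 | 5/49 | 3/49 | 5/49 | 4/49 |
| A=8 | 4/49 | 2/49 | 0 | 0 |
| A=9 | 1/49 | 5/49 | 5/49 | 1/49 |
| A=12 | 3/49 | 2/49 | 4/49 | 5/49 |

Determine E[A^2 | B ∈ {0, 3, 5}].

P(B ∈ {0, 3, 5}) = 37/49.
Summing A^2·P(A=x,B=y) over the conditioning event gives 2775/49.
E[A^2 | B ∈ {0, 3, 5}] = (2775/49) / (37/49) = 75.

75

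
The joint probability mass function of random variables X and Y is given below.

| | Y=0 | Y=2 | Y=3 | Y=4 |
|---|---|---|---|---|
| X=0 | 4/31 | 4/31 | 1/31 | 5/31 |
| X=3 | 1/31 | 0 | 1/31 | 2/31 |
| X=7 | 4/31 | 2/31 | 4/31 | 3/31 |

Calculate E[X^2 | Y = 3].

205/6

P(Y = 3) = 6/31.
Summing X^2·P(X=x,Y=y) over the conditioning event gives 205/31.
E[X^2 | Y = 3] = (205/31) / (6/31) = 205/6.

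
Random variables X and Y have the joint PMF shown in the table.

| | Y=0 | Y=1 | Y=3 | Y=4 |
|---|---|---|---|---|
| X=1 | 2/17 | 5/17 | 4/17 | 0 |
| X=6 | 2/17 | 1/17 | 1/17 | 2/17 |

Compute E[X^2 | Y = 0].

P(Y = 0) = 4/17.
Σ X^2·P over the event = 1·(2/17) + 36·(2/17) = 74/17.
E[X^2 | Y = 0] = (74/17) / (4/17) = 37/2.

37/2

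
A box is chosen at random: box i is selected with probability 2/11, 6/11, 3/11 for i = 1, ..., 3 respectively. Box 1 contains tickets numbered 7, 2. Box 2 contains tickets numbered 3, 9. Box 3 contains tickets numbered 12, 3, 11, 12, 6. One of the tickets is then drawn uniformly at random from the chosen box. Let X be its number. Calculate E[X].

357/55

E[X | box 1] = (7+2)/2 = 9/2.
E[X | box 2] = (3+9)/2 = 6.
E[X | box 3] = (12+3+11+12+6)/5 = 44/5.
E[X] = (2/11)·(9/2) + (6/11)·(6) + (3/11)·(44/5) = 357/55.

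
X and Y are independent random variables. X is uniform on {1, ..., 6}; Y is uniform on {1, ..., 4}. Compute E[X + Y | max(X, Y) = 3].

24/5

P(max(X, Y) = 3) = 5/24.
Summing (X+Y)·P(x,y) over outcomes with max(X, Y) = 3 gives 1.
E[X + Y | max(X, Y) = 3] = (1) / (5/24) = 24/5.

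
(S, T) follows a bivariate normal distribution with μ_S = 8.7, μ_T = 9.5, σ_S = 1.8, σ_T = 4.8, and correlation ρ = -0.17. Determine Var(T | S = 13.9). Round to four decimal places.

22.3741

Var(T | S=x) = (1 − ρ²)·σ_T².
Var(T | S=13.9) = (4.8)²·(1 − (-0.17)²) = 23.04·0.9711 = 22.3741.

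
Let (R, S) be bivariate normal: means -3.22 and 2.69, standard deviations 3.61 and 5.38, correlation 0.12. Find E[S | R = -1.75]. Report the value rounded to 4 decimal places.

2.9529

The regression of S on R has slope ρ·σ_S/σ_R and passes through (μ_R, μ_S).
E[S | R=-1.75] = 2.69 + (0.12)·(5.38/3.61)·(-1.75 − (-3.22)) = 2.69 + (0.17884)·(1.47) = 2.9529.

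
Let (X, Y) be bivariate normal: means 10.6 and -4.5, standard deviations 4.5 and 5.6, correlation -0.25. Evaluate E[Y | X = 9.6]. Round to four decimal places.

The regression of Y on X has slope ρ·σ_Y/σ_X and passes through (μ_X, μ_Y).
E[Y | X=9.6] = -4.5 + (-0.25)·(5.6/4.5)·(9.6 − (10.6)) = -4.5 + (-0.31111)·(-1) = -4.1889.

-4.1889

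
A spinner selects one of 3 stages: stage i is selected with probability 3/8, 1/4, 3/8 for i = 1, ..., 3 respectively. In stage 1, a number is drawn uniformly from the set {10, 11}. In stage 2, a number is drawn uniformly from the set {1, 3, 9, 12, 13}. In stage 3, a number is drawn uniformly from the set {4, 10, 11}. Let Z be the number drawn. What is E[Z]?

717/80

E[Z | stage 1] = (10+11)/2 = 21/2.
E[Z | stage 2] = (1+3+9+12+13)/5 = 38/5.
E[Z | stage 3] = (4+10+11)/3 = 25/3.
By the law of total expectation,
E[Z] = (3/8)·(21/2) + (1/4)·(38/5) + (3/8)·(25/3) = 717/80.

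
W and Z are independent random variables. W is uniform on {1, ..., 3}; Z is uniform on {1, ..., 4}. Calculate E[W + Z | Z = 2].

4

Outcomes with Z = 2: (1,2), (2,2), (3,2), each with probability 1/12.
E[W + Z | Z = 2] = (3 + 4 + 5) / 3 = 4.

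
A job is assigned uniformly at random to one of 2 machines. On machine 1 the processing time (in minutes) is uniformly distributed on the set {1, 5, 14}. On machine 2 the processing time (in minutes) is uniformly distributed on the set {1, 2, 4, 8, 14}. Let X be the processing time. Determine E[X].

187/30

E[X | machine 1] = (1+5+14)/3 = 20/3.
E[X | machine 2] = (1+2+4+8+14)/5 = 29/5.
By the law of total expectation,
E[X] = (1/2)·(20/3) + (1/2)·(29/5) = 187/30.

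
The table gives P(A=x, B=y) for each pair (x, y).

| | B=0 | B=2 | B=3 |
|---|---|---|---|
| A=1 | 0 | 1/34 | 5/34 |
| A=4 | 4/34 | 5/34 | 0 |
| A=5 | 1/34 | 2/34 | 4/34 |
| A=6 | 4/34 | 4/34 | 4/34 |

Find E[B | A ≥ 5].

36/19

P(A ≥ 5) = 19/34.
Summing B·P(A=x,B=y) over the conditioning event gives 18/17.
E[B | A ≥ 5] = (18/17) / (19/34) = 36/19.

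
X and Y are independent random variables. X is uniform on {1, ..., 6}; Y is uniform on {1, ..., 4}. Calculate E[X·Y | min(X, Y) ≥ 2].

12

P(min(X, Y) ≥ 2) = 5/8.
Summing XY·P(x,y) over outcomes with min(X, Y) ≥ 2 gives 15/2.
E[X·Y | min(X, Y) ≥ 2] = (15/2) / (5/8) = 12.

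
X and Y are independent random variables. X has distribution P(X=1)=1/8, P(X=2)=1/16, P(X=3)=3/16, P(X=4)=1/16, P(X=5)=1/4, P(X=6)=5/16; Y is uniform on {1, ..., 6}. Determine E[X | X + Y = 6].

P(X + Y = 6) = 11/96.
Summing X·P(x,y) over outcomes with X + Y = 6 gives 37/96.
E[X | X + Y = 6] = (37/96) / (11/96) = 37/11.

37/11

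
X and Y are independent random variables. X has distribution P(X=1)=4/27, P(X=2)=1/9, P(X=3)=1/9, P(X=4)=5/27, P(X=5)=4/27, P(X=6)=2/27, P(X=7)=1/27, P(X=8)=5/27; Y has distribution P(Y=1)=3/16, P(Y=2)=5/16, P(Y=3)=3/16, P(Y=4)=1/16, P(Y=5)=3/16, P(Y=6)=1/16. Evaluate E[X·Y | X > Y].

1898/131

P(X > Y) = 131/216.
Summing XY·P(x,y) over outcomes with X > Y gives 949/108.
E[X·Y | X > Y] = (949/108) / (131/216) = 1898/131.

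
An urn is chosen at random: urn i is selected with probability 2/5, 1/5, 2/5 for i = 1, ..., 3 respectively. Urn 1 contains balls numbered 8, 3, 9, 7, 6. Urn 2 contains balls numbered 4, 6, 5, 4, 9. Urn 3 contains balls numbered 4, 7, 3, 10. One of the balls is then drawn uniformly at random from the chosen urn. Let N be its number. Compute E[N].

154/25

E[N | urn 1] = (8+3+9+7+6)/5 = 33/5.
E[N | urn 2] = (4+6+5+4+9)/5 = 28/5.
E[N | urn 3] = (4+7+3+10)/4 = 6.
By the law of total expectation,
E[N] = (2/5)·(33/5) + (1/5)·(28/5) + (2/5)·(6) = 154/25.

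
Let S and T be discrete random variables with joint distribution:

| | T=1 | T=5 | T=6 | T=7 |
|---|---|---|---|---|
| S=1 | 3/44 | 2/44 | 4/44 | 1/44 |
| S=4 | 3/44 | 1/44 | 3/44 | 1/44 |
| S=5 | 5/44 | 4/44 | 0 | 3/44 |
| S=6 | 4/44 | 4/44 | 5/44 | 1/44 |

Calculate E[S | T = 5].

P(T = 5) = 1/4.
Summing S·P(S=x,T=y) over the conditioning event gives 25/22.
E[S | T = 5] = (25/22) / (1/4) = 50/11.

50/11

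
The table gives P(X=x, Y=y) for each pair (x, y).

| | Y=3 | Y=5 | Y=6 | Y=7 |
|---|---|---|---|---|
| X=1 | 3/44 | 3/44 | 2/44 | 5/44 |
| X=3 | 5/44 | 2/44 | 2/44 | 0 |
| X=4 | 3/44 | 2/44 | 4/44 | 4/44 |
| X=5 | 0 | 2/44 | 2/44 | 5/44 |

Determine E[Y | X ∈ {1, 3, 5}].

P(X ∈ {1, 3, 5}) = 31/44.
Summing Y·P(X=x,Y=y) over the conditioning event gives 15/4.
E[Y | X ∈ {1, 3, 5}] = (15/4) / (31/44) = 165/31.

165/31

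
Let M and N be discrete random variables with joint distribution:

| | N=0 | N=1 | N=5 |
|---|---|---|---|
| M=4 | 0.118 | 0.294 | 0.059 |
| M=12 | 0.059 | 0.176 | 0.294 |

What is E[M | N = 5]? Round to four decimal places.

P(N = 5) = 0.353.
Σ M·P over the event = 4·(0.059) + 12·(0.294) = 3.764.
E[M | N = 5] = (3.764) / (0.353) = 10.6629.

10.6629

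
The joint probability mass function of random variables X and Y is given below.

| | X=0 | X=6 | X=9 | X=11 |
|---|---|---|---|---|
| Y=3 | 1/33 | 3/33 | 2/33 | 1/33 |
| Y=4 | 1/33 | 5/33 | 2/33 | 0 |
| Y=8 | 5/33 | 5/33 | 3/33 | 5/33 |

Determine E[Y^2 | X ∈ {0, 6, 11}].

P(X ∈ {0, 6, 11}) = 26/33.
Σ Y^2·P over the event = 9·(1/33) + 16·(1/33) + 64·(5/33) + 9·(3/33) + 16·(5/33) + 64·(5/33) + 9·(1/33) + 64·(5/33) = 367/11.
E[Y^2 | X ∈ {0, 6, 11}] = (367/11) / (26/33) = 1101/26.

1101/26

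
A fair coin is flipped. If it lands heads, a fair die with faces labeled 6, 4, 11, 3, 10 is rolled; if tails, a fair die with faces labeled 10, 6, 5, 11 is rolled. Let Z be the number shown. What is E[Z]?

37/5

E[Z | heads] = (6+4+11+3+10)/5 = 34/5.
E[Z | tails] = (10+6+5+11)/4 = 8.
By the law of total expectation,
E[Z] = (1/2)·(34/5) + (1/2)·(8) = 37/5.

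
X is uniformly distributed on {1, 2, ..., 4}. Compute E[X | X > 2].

Given X > 2, X is equally likely to be any of {3, 4}.
E[X | X > 2] = (3 + 4) / 2 = 7/2.

7/2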